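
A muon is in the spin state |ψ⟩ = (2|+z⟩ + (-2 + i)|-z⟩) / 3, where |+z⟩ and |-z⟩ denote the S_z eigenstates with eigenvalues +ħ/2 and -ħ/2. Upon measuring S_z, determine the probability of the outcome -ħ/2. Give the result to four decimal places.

0.5556

The -ħ/2 outcome corresponds to |-z⟩. Its amplitude in |ψ⟩ is (-2 + i)/3.
P = |-2 + i|² / 9 = 5/9.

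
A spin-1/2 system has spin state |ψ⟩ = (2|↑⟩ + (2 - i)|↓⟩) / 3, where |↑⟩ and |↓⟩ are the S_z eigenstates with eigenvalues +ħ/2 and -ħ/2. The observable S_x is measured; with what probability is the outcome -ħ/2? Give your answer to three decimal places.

0.056

|-x⟩ = (|↑⟩ - |↓⟩)/√2, so ⟨-x|ψ⟩ = (i) / (√2·3).
P = |i|² / 18 = 1/18.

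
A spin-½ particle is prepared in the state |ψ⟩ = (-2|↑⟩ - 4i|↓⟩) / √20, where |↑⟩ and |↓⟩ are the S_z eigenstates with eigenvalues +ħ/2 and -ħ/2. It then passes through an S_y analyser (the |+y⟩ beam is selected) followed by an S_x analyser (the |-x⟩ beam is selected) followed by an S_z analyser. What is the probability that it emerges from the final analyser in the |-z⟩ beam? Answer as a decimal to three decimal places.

0.225

First analyser (S_y): P(|+y⟩) = |⟨+y|ψ⟩|² = 36/40.
After stage 1 the state is |+y⟩; P(|-x⟩) = |⟨-x|+y⟩|² = 1/2.
After stage 2 the state is |-x⟩; P(|-z⟩) = |⟨-z|-x⟩|² = 1/2.
Joint probability = 36/40 × 1/2 × 1/2 = 0.225.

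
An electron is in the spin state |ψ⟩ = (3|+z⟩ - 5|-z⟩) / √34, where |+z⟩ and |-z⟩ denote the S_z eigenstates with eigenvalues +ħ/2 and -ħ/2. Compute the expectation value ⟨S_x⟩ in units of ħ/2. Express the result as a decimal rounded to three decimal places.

-0.882

⟨σ_x⟩ = 2 Re(a* b)/(|a|²+|b|²) with a = 3, b = -5.
a* b = -15, so ⟨σ_x⟩ = -30/34.
⟨S_x⟩ = (ħ/2)·⟨σ_x⟩.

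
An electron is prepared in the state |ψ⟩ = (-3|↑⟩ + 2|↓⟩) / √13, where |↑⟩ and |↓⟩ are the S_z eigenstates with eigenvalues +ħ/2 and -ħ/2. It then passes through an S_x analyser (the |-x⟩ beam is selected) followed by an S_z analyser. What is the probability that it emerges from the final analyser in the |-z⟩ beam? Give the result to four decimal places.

0.4808

First analyser (S_x): P(|-x⟩) = |⟨-x|ψ⟩|² = 25/26.
After stage 1 the state is |-x⟩; P(|-z⟩) = |⟨-z|-x⟩|² = 1/2.
Joint probability = 25/26 × 1/2 = 0.4808.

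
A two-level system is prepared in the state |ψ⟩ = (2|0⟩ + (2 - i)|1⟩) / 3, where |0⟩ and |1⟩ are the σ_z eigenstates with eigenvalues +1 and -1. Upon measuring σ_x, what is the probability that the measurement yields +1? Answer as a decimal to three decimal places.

|+x⟩ = (|0⟩ + |1⟩)/√2, so ⟨+x|ψ⟩ = (4 - i) / (√2·3).
P = |4 - i|² / 18 = 17/18.

0.944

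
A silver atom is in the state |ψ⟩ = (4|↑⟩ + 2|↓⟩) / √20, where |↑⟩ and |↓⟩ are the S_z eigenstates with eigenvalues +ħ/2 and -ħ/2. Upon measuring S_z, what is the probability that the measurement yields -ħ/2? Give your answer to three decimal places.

The -ħ/2 outcome corresponds to |↓⟩. Its amplitude in |ψ⟩ is 2/√20.
P = |2|² / 20 = 4/20.

0.200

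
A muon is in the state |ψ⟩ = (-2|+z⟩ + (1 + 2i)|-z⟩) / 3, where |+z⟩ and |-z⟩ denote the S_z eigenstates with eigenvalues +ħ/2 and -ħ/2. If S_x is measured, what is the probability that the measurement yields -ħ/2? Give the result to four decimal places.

|-x⟩ = (|+z⟩ - |-z⟩)/√2, so ⟨-x|ψ⟩ = (-3 - 2i) / (√2·3).
P = |-3 - 2i|² / 18 = 13/18.

0.7222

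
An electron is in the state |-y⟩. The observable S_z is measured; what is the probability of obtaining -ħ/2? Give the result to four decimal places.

In the S_z basis, |-y⟩ = (|↑⟩ - i|↓⟩)/√2 and |-z⟩ = |↓⟩.
|⟨-z|-y⟩|² = 1/2.

0.5000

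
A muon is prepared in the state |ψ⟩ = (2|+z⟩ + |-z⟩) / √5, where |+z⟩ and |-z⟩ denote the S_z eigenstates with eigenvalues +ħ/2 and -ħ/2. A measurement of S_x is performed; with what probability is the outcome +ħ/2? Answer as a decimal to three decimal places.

|+x⟩ = (|+z⟩ + |-z⟩)/√2, so ⟨+x|ψ⟩ = (3) / (√2·√5).
P = |3|² / 10 = 9/10.

0.900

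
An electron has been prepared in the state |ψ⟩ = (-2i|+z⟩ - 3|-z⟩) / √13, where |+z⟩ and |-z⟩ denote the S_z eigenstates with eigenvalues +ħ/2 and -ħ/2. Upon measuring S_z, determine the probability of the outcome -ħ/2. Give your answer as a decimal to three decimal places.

0.692

The -ħ/2 outcome corresponds to |-z⟩. Its amplitude in |ψ⟩ is -3/√13.
P = |-3|² / 13 = 9/13.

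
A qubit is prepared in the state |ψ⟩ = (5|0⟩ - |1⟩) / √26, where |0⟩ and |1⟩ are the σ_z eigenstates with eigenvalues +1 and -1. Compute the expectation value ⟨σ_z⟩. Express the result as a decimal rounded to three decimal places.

⟨σ_z⟩ = |a|² - |b|² divided by |a|²+|b|², with a, b the |0⟩, |1⟩ amplitudes.
= (25 - 1)/26 = 24/26.

0.923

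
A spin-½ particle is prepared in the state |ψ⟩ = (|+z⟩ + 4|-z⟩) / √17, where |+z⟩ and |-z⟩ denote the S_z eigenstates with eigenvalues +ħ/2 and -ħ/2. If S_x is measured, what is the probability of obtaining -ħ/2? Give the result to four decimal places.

0.2647

|-x⟩ = (|+z⟩ - |-z⟩)/√2, so ⟨-x|ψ⟩ = (-3) / (√2·√17).
P = |-3|² / 34 = 9/34.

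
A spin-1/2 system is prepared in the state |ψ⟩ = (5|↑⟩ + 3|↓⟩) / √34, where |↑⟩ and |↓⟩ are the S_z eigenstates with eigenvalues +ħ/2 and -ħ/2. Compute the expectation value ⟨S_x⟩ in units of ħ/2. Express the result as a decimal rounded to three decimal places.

⟨σ_x⟩ = 2 Re(a* b)/(|a|²+|b|²) with a = 5, b = 3.
a* b = 15, so ⟨σ_x⟩ = 30/34.
⟨S_x⟩ = (ħ/2)·⟨σ_x⟩.

0.882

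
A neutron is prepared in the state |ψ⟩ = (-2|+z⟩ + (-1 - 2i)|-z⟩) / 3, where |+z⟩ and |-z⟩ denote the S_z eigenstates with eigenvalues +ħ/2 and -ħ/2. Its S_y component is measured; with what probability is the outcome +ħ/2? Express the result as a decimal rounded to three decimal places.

0.944

|+y⟩ = (|+z⟩ + i|-z⟩)/√2, so ⟨+y|ψ⟩ = (-4 + i) / (√2·3).
P = |-4 + i|² / 18 = 17/18.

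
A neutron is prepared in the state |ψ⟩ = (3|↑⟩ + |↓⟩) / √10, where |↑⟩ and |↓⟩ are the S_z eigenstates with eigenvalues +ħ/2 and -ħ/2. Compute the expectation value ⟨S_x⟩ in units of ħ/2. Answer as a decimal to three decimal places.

⟨σ_x⟩ = 2 Re(a* b)/(|a|²+|b|²) with a = 3, b = 1.
a* b = 3, so ⟨σ_x⟩ = 6/10.
⟨S_x⟩ = (ħ/2)·⟨σ_x⟩.

0.600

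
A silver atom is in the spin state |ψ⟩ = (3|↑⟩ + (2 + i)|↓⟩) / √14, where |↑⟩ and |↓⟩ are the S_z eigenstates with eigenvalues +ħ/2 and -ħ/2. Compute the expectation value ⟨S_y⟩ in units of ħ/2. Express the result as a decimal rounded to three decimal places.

⟨σ_y⟩ = 2 Im(a* b)/(|a|²+|b|²) with a = 3, b = (2 + i).
a* b = (6 + 3i), so ⟨σ_y⟩ = 6/14.
⟨S_y⟩ = (ħ/2)·⟨σ_y⟩.

0.429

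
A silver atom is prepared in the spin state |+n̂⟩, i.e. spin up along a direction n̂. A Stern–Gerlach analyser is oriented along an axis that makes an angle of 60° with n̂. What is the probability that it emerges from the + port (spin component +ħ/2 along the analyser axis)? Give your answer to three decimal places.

0.750

For spin-½, the probability of finding spin-up along an axis at angle θ to the initial spin direction is cos²(θ/2); spin-down is sin²(θ/2).
θ = 60°, so P = cos²(30°) ≈ 0.750.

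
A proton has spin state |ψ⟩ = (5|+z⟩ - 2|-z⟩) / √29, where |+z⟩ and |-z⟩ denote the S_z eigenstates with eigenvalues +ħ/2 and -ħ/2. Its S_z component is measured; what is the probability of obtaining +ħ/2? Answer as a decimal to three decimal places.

0.862

The +ħ/2 outcome corresponds to |+z⟩. Its amplitude in |ψ⟩ is 5/√29.
P = |5|² / 29 = 25/29.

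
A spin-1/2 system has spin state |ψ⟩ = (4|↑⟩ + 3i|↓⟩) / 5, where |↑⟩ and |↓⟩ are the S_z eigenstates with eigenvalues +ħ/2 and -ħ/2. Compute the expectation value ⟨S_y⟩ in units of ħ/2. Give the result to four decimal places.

⟨σ_y⟩ = 2 Im(a* b)/(|a|²+|b|²) with a = 4, b = 3i.
a* b = 12i, so ⟨σ_y⟩ = 24/25.
⟨S_y⟩ = (ħ/2)·⟨σ_y⟩.

0.9600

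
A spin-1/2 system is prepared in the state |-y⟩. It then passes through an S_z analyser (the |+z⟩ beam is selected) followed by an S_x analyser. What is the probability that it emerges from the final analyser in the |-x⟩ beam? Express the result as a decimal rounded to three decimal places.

First analyser (S_z): from |-y⟩, P(|+z⟩) = 1/2.
After stage 1 the state is |+z⟩; P(|-x⟩) = |⟨-x|+z⟩|² = 1/2.
Joint probability = 1/2 × 1/2 = 0.250.

0.250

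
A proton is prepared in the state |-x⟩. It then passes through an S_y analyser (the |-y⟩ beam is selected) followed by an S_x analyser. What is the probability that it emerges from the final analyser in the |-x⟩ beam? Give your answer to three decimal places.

0.250

First analyser (S_y): from |-x⟩, P(|-y⟩) = 1/2.
After stage 1 the state is |-y⟩; P(|-x⟩) = |⟨-x|-y⟩|² = 1/2.
Joint probability = 1/2 × 1/2 = 0.250.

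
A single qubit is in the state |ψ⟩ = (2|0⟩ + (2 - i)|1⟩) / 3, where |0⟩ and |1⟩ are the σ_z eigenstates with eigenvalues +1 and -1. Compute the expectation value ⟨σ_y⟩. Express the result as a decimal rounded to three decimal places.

-0.444

⟨σ_y⟩ = 2 Im(a* b)/(|a|²+|b|²) with a = 2, b = (2 - i).
a* b = (4 - 2i), so ⟨σ_y⟩ = -4/9.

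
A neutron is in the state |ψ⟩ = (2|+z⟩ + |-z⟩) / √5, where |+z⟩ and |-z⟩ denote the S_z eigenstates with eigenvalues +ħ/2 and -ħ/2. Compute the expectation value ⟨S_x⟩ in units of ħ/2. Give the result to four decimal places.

⟨σ_x⟩ = 2 Re(a* b)/(|a|²+|b|²) with a = 2, b = 1.
a* b = 2, so ⟨σ_x⟩ = 4/5.
⟨S_x⟩ = (ħ/2)·⟨σ_x⟩.

0.8000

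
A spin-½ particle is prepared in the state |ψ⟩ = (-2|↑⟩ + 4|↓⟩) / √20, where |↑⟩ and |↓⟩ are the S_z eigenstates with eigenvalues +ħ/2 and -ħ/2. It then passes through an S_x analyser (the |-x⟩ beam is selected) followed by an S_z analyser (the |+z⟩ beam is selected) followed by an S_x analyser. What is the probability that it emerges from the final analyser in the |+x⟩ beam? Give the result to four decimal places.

0.2250

First analyser (S_x): P(|-x⟩) = |⟨-x|ψ⟩|² = 36/40.
After stage 1 the state is |-x⟩; P(|+z⟩) = |⟨+z|-x⟩|² = 1/2.
After stage 2 the state is |+z⟩; P(|+x⟩) = |⟨+x|+z⟩|² = 1/2.
Joint probability = 36/40 × 1/2 × 1/2 = 0.2250.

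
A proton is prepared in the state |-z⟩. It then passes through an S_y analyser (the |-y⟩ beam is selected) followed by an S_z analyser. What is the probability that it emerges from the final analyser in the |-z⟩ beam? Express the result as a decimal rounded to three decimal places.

0.250

First analyser (S_y): from |-z⟩, P(|-y⟩) = 1/2.
After stage 1 the state is |-y⟩; P(|-z⟩) = |⟨-z|-y⟩|² = 1/2.
Joint probability = 1/2 × 1/2 = 0.250.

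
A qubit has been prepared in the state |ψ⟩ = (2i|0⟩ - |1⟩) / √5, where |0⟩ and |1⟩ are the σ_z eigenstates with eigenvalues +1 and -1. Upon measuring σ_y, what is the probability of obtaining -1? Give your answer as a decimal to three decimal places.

0.100

|-y⟩ = (|0⟩ - i|1⟩)/√2, so ⟨-y|ψ⟩ = (i) / (√2·√5).
P = |i|² / 10 = 1/10.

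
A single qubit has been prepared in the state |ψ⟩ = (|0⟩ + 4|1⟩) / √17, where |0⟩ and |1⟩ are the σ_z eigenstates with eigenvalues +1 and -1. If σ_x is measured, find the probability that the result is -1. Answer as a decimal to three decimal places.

|-x⟩ = (|0⟩ - |1⟩)/√2, so ⟨-x|ψ⟩ = (-3) / (√2·√17).
P = |-3|² / 34 = 9/34.

0.265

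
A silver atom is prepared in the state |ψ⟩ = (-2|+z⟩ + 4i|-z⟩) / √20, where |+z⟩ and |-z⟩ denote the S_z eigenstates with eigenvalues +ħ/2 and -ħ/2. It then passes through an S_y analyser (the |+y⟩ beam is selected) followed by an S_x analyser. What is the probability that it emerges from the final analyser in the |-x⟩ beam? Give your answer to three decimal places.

0.050

First analyser (S_y): P(|+y⟩) = |⟨+y|ψ⟩|² = 4/40.
After stage 1 the state is |+y⟩; P(|-x⟩) = |⟨-x|+y⟩|² = 1/2.
Joint probability = 4/40 × 1/2 = 0.050.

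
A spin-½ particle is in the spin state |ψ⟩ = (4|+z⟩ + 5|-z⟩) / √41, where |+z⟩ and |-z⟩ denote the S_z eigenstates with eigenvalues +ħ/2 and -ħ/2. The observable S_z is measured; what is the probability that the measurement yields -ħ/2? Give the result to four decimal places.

0.6098

The -ħ/2 outcome corresponds to |-z⟩. Its amplitude in |ψ⟩ is 5/√41.
P = |5|² / 41 = 25/41.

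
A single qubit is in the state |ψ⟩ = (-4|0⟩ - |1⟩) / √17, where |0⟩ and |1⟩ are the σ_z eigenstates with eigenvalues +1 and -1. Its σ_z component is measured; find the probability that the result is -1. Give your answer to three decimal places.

0.059

The -1 outcome corresponds to |1⟩. Its amplitude in |ψ⟩ is -1/√17.
P = |-1|² / 17 = 1/17.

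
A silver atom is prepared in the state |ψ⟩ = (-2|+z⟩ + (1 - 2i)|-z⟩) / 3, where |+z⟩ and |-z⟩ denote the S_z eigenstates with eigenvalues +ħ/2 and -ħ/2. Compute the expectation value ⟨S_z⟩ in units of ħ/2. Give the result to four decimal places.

-0.1111

⟨σ_z⟩ = |a|² - |b|² divided by |a|²+|b|², with a, b the |+z⟩, |-z⟩ amplitudes.
= (4 - 5)/9 = -1/9.
⟨S_z⟩ = (ħ/2)·⟨σ_z⟩.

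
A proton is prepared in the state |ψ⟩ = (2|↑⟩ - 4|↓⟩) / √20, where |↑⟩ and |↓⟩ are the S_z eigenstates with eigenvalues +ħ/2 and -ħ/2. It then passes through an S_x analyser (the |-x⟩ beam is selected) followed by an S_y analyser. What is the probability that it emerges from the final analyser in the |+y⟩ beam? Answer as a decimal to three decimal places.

First analyser (S_x): P(|-x⟩) = |⟨-x|ψ⟩|² = 36/40.
After stage 1 the state is |-x⟩; P(|+y⟩) = |⟨+y|-x⟩|² = 1/2.
Joint probability = 36/40 × 1/2 = 0.450.

0.450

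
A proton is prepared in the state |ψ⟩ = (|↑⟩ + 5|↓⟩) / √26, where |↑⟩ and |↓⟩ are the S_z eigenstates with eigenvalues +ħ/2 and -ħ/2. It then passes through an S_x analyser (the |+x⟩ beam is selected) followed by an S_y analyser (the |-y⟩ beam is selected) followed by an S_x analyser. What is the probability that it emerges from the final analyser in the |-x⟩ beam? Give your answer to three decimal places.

0.173

First analyser (S_x): P(|+x⟩) = |⟨+x|ψ⟩|² = 36/52.
After stage 1 the state is |+x⟩; P(|-y⟩) = |⟨-y|+x⟩|² = 1/2.
After stage 2 the state is |-y⟩; P(|-x⟩) = |⟨-x|-y⟩|² = 1/2.
Joint probability = 36/52 × 1/2 × 1/2 = 0.173.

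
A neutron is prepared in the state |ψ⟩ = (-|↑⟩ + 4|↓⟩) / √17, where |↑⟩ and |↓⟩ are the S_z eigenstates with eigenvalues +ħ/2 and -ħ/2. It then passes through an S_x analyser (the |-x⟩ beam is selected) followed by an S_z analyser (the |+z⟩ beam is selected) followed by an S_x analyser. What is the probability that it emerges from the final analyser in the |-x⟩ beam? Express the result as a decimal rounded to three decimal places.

0.184

First analyser (S_x): P(|-x⟩) = |⟨-x|ψ⟩|² = 25/34.
After stage 1 the state is |-x⟩; P(|+z⟩) = |⟨+z|-x⟩|² = 1/2.
After stage 2 the state is |+z⟩; P(|-x⟩) = |⟨-x|+z⟩|² = 1/2.
Joint probability = 25/34 × 1/2 × 1/2 = 0.184.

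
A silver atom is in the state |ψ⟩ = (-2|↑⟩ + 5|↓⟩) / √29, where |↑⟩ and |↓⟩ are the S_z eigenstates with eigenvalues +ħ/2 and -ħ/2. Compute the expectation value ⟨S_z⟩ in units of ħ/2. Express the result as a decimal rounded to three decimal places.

-0.724

⟨σ_z⟩ = |a|² - |b|² divided by |a|²+|b|², with a, b the |↑⟩, |↓⟩ amplitudes.
= (4 - 25)/29 = -21/29.
⟨S_z⟩ = (ħ/2)·⟨σ_z⟩.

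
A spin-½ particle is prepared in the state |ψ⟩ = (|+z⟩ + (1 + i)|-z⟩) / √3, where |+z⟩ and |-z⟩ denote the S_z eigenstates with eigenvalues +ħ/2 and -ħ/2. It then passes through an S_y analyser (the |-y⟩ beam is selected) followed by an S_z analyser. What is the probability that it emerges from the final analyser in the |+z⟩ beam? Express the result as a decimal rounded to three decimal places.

First analyser (S_y): P(|-y⟩) = |⟨-y|ψ⟩|² = 1/6.
After stage 1 the state is |-y⟩; P(|+z⟩) = |⟨+z|-y⟩|² = 1/2.
Joint probability = 1/6 × 1/2 = 0.083.

0.083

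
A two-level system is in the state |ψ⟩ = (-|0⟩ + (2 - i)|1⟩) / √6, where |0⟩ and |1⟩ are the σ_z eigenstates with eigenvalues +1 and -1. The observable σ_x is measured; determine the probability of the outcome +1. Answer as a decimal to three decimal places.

0.167

|+x⟩ = (|0⟩ + |1⟩)/√2, so ⟨+x|ψ⟩ = (1 - i) / (√2·√6).
P = |1 - i|² / 12 = 2/12.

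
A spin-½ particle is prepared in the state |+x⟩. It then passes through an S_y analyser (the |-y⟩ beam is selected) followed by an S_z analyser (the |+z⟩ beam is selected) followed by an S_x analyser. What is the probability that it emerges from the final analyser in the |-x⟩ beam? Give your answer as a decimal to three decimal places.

0.125

First analyser (S_y): from |+x⟩, P(|-y⟩) = 1/2.
After stage 1 the state is |-y⟩; P(|+z⟩) = |⟨+z|-y⟩|² = 1/2.
After stage 2 the state is |+z⟩; P(|-x⟩) = |⟨-x|+z⟩|² = 1/2.
Joint probability = 1/2 × 1/2 × 1/2 = 0.125.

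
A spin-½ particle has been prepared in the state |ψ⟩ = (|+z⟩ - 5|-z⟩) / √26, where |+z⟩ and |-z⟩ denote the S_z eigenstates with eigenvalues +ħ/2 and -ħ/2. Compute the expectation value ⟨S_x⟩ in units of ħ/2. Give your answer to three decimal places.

-0.385

⟨σ_x⟩ = 2 Re(a* b)/(|a|²+|b|²) with a = 1, b = -5.
a* b = -5, so ⟨σ_x⟩ = -10/26.
⟨S_x⟩ = (ħ/2)·⟨σ_x⟩.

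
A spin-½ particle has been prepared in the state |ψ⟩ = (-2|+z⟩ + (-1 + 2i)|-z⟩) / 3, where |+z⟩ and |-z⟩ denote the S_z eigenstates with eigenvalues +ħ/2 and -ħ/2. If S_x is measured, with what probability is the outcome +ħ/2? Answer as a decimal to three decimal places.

|+x⟩ = (|+z⟩ + |-z⟩)/√2, so ⟨+x|ψ⟩ = (-3 + 2i) / (√2·3).
P = |-3 + 2i|² / 18 = 13/18.

0.722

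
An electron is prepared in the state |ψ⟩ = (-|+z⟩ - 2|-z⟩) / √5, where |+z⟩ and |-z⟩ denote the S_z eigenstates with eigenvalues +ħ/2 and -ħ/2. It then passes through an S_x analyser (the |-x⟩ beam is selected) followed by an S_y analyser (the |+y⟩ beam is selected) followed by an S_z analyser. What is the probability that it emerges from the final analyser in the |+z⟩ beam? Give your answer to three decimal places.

First analyser (S_x): P(|-x⟩) = |⟨-x|ψ⟩|² = 1/10.
After stage 1 the state is |-x⟩; P(|+y⟩) = |⟨+y|-x⟩|² = 1/2.
After stage 2 the state is |+y⟩; P(|+z⟩) = |⟨+z|+y⟩|² = 1/2.
Joint probability = 1/10 × 1/2 × 1/2 = 0.025.

0.025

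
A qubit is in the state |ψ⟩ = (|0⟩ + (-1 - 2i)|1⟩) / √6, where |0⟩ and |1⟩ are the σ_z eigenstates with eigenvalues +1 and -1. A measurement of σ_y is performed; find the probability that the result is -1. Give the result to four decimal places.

0.8333

|-y⟩ = (|0⟩ - i|1⟩)/√2, so ⟨-y|ψ⟩ = (3 - i) / (√2·√6).
P = |3 - i|² / 12 = 10/12.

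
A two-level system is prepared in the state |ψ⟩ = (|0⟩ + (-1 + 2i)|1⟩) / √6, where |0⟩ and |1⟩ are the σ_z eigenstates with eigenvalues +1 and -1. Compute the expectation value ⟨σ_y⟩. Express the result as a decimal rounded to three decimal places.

⟨σ_y⟩ = 2 Im(a* b)/(|a|²+|b|²) with a = 1, b = (-1 + 2i).
a* b = (-1 + 2i), so ⟨σ_y⟩ = 4/6.

0.667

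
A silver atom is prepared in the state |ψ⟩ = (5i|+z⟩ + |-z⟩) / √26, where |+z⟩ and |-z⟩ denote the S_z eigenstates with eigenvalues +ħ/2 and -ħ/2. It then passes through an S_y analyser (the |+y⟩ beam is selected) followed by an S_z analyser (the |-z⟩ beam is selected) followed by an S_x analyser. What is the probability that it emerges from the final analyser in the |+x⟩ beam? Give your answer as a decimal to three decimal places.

First analyser (S_y): P(|+y⟩) = |⟨+y|ψ⟩|² = 16/52.
After stage 1 the state is |+y⟩; P(|-z⟩) = |⟨-z|+y⟩|² = 1/2.
After stage 2 the state is |-z⟩; P(|+x⟩) = |⟨+x|-z⟩|² = 1/2.
Joint probability = 16/52 × 1/2 × 1/2 = 0.077.

0.077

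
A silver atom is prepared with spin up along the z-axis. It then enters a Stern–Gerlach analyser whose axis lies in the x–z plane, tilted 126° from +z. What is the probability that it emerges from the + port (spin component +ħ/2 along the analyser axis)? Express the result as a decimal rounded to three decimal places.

For spin-½, the probability of finding spin-up along an axis at angle θ to the initial spin direction is cos²(θ/2); spin-down is sin²(θ/2).
θ = 126°, so P = cos²(63°) ≈ 0.206.

0.206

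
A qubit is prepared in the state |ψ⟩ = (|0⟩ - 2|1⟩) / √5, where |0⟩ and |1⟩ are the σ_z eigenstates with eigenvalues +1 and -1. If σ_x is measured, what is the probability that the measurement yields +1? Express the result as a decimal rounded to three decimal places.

|+x⟩ = (|0⟩ + |1⟩)/√2, so ⟨+x|ψ⟩ = (-1) / (√2·√5).
P = |-1|² / 10 = 1/10.

0.100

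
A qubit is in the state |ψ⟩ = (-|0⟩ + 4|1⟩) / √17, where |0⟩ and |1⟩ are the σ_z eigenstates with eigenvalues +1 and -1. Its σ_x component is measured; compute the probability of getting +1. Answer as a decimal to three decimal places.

0.265

|+x⟩ = (|0⟩ + |1⟩)/√2, so ⟨+x|ψ⟩ = (3) / (√2·√17).
P = |3|² / 34 = 9/34.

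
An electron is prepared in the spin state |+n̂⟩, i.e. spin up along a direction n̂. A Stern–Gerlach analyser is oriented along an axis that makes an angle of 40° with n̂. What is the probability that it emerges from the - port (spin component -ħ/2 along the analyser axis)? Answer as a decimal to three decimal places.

0.117

For spin-½, the probability of finding spin-up along an axis at angle θ to the initial spin direction is cos²(θ/2); spin-down is sin²(θ/2).
θ = 40°, so P = sin²(20°) ≈ 0.117.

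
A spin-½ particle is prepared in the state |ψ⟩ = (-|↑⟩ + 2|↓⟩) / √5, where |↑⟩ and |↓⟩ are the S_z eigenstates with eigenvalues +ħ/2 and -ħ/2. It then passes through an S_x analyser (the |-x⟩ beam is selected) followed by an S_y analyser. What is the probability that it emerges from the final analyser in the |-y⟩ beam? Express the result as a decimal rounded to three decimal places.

0.450

First analyser (S_x): P(|-x⟩) = |⟨-x|ψ⟩|² = 9/10.
After stage 1 the state is |-x⟩; P(|-y⟩) = |⟨-y|-x⟩|² = 1/2.
Joint probability = 9/10 × 1/2 = 0.450.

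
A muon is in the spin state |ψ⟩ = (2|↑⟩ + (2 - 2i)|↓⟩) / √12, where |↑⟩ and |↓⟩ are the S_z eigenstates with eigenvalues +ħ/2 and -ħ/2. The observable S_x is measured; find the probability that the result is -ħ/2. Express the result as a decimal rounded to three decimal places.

0.167

|-x⟩ = (|↑⟩ - |↓⟩)/√2, so ⟨-x|ψ⟩ = (2i) / (√2·√12).
P = |2i|² / 24 = 4/24.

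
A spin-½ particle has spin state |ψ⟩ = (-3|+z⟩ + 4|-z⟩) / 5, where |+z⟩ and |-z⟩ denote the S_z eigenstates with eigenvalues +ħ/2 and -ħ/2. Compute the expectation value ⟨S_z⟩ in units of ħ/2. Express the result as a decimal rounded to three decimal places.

⟨σ_z⟩ = |a|² - |b|² divided by |a|²+|b|², with a, b the |+z⟩, |-z⟩ amplitudes.
= (9 - 16)/25 = -7/25.
⟨S_z⟩ = (ħ/2)·⟨σ_z⟩.

-0.280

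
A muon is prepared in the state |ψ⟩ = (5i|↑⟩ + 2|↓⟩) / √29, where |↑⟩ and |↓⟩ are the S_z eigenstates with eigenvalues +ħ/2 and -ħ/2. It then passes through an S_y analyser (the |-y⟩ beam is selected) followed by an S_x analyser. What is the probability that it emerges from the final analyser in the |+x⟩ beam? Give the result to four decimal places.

0.4224

First analyser (S_y): P(|-y⟩) = |⟨-y|ψ⟩|² = 49/58.
After stage 1 the state is |-y⟩; P(|+x⟩) = |⟨+x|-y⟩|² = 1/2.
Joint probability = 49/58 × 1/2 = 0.4224.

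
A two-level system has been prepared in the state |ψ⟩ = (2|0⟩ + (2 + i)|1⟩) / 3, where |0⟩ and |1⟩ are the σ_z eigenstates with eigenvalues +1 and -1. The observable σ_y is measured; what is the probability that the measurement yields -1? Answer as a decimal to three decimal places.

0.278

|-y⟩ = (|0⟩ - i|1⟩)/√2, so ⟨-y|ψ⟩ = (1 + 2i) / (√2·3).
P = |1 + 2i|² / 18 = 5/18.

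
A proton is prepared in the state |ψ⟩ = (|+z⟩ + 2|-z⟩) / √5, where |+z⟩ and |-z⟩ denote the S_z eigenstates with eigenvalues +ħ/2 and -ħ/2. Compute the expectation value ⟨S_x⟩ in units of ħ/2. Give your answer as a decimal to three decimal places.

⟨σ_x⟩ = 2 Re(a* b)/(|a|²+|b|²) with a = 1, b = 2.
a* b = 2, so ⟨σ_x⟩ = 4/5.
⟨S_x⟩ = (ħ/2)·⟨σ_x⟩.

0.800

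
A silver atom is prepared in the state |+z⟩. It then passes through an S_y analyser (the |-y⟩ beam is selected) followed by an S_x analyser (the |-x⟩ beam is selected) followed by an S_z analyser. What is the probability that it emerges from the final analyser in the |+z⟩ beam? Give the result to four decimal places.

First analyser (S_y): from |+z⟩, P(|-y⟩) = 1/2.
After stage 1 the state is |-y⟩; P(|-x⟩) = |⟨-x|-y⟩|² = 1/2.
After stage 2 the state is |-x⟩; P(|+z⟩) = |⟨+z|-x⟩|² = 1/2.
Joint probability = 1/2 × 1/2 × 1/2 = 0.1250.

0.1250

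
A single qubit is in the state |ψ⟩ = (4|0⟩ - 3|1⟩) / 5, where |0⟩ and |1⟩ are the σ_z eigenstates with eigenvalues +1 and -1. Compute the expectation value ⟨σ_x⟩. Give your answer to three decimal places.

-0.960

⟨σ_x⟩ = 2 Re(a* b)/(|a|²+|b|²) with a = 4, b = -3.
a* b = -12, so ⟨σ_x⟩ = -24/25.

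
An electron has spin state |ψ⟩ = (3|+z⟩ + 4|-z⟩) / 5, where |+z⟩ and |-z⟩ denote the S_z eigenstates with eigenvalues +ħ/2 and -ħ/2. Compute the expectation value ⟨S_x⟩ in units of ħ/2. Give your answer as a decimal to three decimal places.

⟨σ_x⟩ = 2 Re(a* b)/(|a|²+|b|²) with a = 3, b = 4.
a* b = 12, so ⟨σ_x⟩ = 24/25.
⟨S_x⟩ = (ħ/2)·⟨σ_x⟩.

0.960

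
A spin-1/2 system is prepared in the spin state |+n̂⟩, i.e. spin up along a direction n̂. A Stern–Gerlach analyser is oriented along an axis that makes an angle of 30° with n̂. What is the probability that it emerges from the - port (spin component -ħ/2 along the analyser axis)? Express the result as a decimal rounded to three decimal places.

For spin-½, the probability of finding spin-up along an axis at angle θ to the initial spin direction is cos²(θ/2); spin-down is sin²(θ/2).
θ = 30°, so P = sin²(15°) ≈ 0.067.

0.067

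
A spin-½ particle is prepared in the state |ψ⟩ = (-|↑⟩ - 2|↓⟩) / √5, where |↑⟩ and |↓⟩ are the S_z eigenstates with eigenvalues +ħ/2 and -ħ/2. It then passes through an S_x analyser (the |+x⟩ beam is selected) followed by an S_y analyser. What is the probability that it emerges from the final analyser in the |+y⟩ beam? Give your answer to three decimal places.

0.450

First analyser (S_x): P(|+x⟩) = |⟨+x|ψ⟩|² = 9/10.
After stage 1 the state is |+x⟩; P(|+y⟩) = |⟨+y|+x⟩|² = 1/2.
Joint probability = 9/10 × 1/2 = 0.450.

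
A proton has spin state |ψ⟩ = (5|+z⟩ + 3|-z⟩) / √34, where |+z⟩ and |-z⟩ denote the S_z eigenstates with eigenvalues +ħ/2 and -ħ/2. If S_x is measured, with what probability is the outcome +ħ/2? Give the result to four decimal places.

0.9412

|+x⟩ = (|+z⟩ + |-z⟩)/√2, so ⟨+x|ψ⟩ = (8) / (√2·√34).
P = |8|² / 68 = 64/68.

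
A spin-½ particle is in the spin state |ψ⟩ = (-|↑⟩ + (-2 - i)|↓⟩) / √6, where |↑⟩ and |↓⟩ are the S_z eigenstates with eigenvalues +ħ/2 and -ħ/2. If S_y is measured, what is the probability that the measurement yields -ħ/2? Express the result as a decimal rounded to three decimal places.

0.333

|-y⟩ = (|↑⟩ - i|↓⟩)/√2, so ⟨-y|ψ⟩ = (-2i) / (√2·√6).
P = |-2i|² / 12 = 4/12.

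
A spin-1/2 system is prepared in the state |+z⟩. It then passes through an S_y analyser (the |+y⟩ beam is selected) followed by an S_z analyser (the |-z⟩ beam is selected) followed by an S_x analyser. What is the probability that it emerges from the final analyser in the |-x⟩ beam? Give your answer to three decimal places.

First analyser (S_y): from |+z⟩, P(|+y⟩) = 1/2.
After stage 1 the state is |+y⟩; P(|-z⟩) = |⟨-z|+y⟩|² = 1/2.
After stage 2 the state is |-z⟩; P(|-x⟩) = |⟨-x|-z⟩|² = 1/2.
Joint probability = 1/2 × 1/2 × 1/2 = 0.125.

0.125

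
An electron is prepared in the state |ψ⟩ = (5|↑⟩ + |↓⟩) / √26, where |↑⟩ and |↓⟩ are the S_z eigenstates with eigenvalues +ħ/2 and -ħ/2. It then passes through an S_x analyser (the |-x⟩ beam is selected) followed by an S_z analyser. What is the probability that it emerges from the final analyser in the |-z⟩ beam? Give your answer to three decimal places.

0.154

First analyser (S_x): P(|-x⟩) = |⟨-x|ψ⟩|² = 16/52.
After stage 1 the state is |-x⟩; P(|-z⟩) = |⟨-z|-x⟩|² = 1/2.
Joint probability = 16/52 × 1/2 = 0.154.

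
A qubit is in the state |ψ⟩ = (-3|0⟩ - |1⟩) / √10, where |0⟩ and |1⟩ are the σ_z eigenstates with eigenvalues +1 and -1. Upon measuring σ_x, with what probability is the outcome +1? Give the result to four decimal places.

0.8000

|+x⟩ = (|0⟩ + |1⟩)/√2, so ⟨+x|ψ⟩ = (-4) / (√2·√10).
P = |-4|² / 20 = 16/20.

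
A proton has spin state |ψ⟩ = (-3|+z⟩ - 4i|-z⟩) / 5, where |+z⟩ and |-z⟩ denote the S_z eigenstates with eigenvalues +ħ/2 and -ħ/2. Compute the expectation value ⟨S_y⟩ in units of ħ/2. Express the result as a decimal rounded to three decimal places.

⟨σ_y⟩ = 2 Im(a* b)/(|a|²+|b|²) with a = -3, b = -4i.
a* b = 12i, so ⟨σ_y⟩ = 24/25.
⟨S_y⟩ = (ħ/2)·⟨σ_y⟩.

0.960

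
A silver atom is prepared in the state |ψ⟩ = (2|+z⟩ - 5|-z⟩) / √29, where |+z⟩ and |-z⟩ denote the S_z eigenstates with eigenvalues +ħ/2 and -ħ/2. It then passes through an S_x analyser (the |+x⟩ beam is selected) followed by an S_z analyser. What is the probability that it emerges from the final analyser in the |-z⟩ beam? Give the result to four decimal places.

0.0776

First analyser (S_x): P(|+x⟩) = |⟨+x|ψ⟩|² = 9/58.
After stage 1 the state is |+x⟩; P(|-z⟩) = |⟨-z|+x⟩|² = 1/2.
Joint probability = 9/58 × 1/2 = 0.0776.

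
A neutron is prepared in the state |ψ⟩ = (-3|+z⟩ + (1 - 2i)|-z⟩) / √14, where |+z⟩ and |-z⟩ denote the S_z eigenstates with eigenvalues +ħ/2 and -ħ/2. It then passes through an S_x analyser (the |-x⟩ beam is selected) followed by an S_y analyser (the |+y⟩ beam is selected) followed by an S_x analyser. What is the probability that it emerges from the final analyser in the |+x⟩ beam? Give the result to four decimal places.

0.1786

First analyser (S_x): P(|-x⟩) = |⟨-x|ψ⟩|² = 20/28.
After stage 1 the state is |-x⟩; P(|+y⟩) = |⟨+y|-x⟩|² = 1/2.
After stage 2 the state is |+y⟩; P(|+x⟩) = |⟨+x|+y⟩|² = 1/2.
Joint probability = 20/28 × 1/2 × 1/2 = 0.1786.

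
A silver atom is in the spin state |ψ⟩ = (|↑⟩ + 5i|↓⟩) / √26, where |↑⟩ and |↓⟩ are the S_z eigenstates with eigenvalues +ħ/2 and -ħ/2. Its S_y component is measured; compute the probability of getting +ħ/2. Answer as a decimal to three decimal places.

0.692

|+y⟩ = (|↑⟩ + i|↓⟩)/√2, so ⟨+y|ψ⟩ = (6) / (√2·√26).
P = |6|² / 52 = 36/52.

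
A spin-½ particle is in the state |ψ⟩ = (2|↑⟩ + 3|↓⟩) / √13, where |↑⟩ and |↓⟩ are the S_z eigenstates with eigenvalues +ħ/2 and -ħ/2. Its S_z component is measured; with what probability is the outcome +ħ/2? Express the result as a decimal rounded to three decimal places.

0.308

The +ħ/2 outcome corresponds to |↑⟩. Its amplitude in |ψ⟩ is 2/√13.
P = |2|² / 13 = 4/13.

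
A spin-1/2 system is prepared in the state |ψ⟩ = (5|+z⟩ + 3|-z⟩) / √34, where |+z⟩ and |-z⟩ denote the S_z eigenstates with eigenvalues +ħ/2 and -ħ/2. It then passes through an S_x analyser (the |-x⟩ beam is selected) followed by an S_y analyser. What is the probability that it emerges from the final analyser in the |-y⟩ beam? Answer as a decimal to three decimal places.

0.029

First analyser (S_x): P(|-x⟩) = |⟨-x|ψ⟩|² = 4/68.
After stage 1 the state is |-x⟩; P(|-y⟩) = |⟨-y|-x⟩|² = 1/2.
Joint probability = 4/68 × 1/2 = 0.029.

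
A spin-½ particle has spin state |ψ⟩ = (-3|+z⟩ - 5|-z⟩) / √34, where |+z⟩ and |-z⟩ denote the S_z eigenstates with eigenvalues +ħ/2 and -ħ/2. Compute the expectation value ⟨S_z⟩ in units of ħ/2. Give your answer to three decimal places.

⟨σ_z⟩ = |a|² - |b|² divided by |a|²+|b|², with a, b the |+z⟩, |-z⟩ amplitudes.
= (9 - 25)/34 = -16/34.
⟨S_z⟩ = (ħ/2)·⟨σ_z⟩.

-0.471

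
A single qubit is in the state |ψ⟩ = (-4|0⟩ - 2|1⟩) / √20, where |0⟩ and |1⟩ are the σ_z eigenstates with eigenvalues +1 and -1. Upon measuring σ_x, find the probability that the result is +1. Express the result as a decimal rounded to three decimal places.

|+x⟩ = (|0⟩ + |1⟩)/√2, so ⟨+x|ψ⟩ = (-6) / (√2·√20).
P = |-6|² / 40 = 36/40.

0.900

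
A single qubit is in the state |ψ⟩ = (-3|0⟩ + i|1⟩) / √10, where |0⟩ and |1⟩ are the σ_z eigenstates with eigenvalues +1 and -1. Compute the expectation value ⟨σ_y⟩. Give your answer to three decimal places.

-0.600

⟨σ_y⟩ = 2 Im(a* b)/(|a|²+|b|²) with a = -3, b = i.
a* b = -3i, so ⟨σ_y⟩ = -6/10.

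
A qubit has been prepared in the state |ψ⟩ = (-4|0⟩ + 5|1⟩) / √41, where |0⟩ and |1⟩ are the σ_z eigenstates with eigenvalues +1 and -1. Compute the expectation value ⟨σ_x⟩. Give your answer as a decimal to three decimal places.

⟨σ_x⟩ = 2 Re(a* b)/(|a|²+|b|²) with a = -4, b = 5.
a* b = -20, so ⟨σ_x⟩ = -40/41.

-0.976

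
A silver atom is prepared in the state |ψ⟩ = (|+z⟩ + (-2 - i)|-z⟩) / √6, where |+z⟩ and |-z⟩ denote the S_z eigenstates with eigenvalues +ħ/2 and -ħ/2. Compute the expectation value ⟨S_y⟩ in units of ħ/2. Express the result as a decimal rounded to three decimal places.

⟨σ_y⟩ = 2 Im(a* b)/(|a|²+|b|²) with a = 1, b = (-2 - i).
a* b = (-2 - i), so ⟨σ_y⟩ = -2/6.
⟨S_y⟩ = (ħ/2)·⟨σ_y⟩.

-0.333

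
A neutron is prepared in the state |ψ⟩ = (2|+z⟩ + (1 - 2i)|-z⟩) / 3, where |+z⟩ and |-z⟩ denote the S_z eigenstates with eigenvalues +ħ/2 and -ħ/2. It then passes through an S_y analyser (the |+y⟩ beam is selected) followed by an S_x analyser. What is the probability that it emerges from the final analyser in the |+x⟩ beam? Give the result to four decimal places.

First analyser (S_y): P(|+y⟩) = |⟨+y|ψ⟩|² = 1/18.
After stage 1 the state is |+y⟩; P(|+x⟩) = |⟨+x|+y⟩|² = 1/2.
Joint probability = 1/18 × 1/2 = 0.0278.

0.0278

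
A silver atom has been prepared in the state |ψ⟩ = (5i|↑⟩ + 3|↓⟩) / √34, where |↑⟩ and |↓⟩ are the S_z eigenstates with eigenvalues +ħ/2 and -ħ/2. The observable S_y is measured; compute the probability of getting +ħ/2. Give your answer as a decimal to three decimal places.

0.059

|+y⟩ = (|↑⟩ + i|↓⟩)/√2, so ⟨+y|ψ⟩ = (2i) / (√2·√34).
P = |2i|² / 68 = 4/68.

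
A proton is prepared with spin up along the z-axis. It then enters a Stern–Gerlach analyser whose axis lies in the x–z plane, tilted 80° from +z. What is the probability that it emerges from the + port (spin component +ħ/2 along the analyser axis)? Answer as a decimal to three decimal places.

For spin-½, the probability of finding spin-up along an axis at angle θ to the initial spin direction is cos²(θ/2); spin-down is sin²(θ/2).
θ = 80°, so P = cos²(40°) ≈ 0.587.

0.587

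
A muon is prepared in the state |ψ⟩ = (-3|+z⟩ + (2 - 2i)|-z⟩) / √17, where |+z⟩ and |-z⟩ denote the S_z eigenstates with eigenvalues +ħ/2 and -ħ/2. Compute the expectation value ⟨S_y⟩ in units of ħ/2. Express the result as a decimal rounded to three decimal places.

0.706

⟨σ_y⟩ = 2 Im(a* b)/(|a|²+|b|²) with a = -3, b = (2 - 2i).
a* b = (-6 + 6i), so ⟨σ_y⟩ = 12/17.
⟨S_y⟩ = (ħ/2)·⟨σ_y⟩.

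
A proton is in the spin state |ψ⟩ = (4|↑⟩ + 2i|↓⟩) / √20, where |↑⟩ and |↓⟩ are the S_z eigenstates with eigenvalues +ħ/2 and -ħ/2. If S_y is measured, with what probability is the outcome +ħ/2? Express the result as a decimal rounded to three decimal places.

0.900

|+y⟩ = (|↑⟩ + i|↓⟩)/√2, so ⟨+y|ψ⟩ = (6) / (√2·√20).
P = |6|² / 40 = 36/40.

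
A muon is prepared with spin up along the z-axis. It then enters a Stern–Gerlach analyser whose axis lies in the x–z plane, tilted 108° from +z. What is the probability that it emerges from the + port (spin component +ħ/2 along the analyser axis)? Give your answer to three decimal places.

For spin-½, the probability of finding spin-up along an axis at angle θ to the initial spin direction is cos²(θ/2); spin-down is sin²(θ/2).
θ = 108°, so P = cos²(54°) ≈ 0.345.

0.345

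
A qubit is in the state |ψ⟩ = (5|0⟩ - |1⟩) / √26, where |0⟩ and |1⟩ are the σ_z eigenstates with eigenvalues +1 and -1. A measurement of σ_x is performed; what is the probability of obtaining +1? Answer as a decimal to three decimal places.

|+x⟩ = (|0⟩ + |1⟩)/√2, so ⟨+x|ψ⟩ = (4) / (√2·√26).
P = |4|² / 52 = 16/52.

0.308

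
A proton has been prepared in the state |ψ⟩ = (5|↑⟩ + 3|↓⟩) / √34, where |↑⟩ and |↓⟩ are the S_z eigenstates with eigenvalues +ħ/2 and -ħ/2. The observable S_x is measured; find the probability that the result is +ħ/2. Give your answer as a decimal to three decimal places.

0.941

|+x⟩ = (|↑⟩ + |↓⟩)/√2, so ⟨+x|ψ⟩ = (8) / (√2·√34).
P = |8|² / 68 = 64/68.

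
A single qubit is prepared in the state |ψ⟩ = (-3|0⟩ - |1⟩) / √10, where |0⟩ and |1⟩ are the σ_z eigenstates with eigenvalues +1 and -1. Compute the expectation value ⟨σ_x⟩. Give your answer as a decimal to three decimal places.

0.600

⟨σ_x⟩ = 2 Re(a* b)/(|a|²+|b|²) with a = -3, b = -1.
a* b = 3, so ⟨σ_x⟩ = 6/10.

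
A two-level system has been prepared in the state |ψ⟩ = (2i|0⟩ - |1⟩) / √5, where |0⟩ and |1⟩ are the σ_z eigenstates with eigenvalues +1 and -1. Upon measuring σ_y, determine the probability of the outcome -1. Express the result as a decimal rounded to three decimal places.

0.100

|-y⟩ = (|0⟩ - i|1⟩)/√2, so ⟨-y|ψ⟩ = (i) / (√2·√5).
P = |i|² / 10 = 1/10.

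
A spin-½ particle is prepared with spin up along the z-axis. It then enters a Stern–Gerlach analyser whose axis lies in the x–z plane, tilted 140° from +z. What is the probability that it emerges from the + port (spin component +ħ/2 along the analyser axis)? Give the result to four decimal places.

For spin-½, the probability of finding spin-up along an axis at angle θ to the initial spin direction is cos²(θ/2); spin-down is sin²(θ/2).
θ = 140°, so P = cos²(70°) ≈ 0.1170.

0.1170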